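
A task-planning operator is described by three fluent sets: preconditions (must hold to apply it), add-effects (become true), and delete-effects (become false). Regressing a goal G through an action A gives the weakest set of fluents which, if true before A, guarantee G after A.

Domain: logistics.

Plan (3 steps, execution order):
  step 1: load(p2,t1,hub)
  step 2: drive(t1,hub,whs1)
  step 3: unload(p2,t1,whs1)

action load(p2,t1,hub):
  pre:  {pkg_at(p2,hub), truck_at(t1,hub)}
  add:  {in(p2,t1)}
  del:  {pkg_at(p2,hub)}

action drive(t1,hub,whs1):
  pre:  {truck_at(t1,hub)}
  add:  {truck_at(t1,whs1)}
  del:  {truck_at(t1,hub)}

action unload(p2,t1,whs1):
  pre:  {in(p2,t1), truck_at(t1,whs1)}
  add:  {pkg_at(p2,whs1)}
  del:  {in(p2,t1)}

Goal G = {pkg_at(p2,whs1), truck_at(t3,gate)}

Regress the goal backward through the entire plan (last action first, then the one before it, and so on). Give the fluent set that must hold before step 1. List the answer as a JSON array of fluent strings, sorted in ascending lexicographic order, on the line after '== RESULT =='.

Work backward from the goal:
  through step 3 (unload(p2,t1,whs1)): drop {pkg_at(p2,whs1)}, keep {truck_at(t3,gate)}, require {in(p2,t1), truck_at(t1,whs1)}
    → {in(p2,t1), truck_at(t1,whs1), truck_at(t3,gate)}
  through step 2 (drive(t1,hub,whs1)): drop {truck_at(t1,whs1)}, keep {in(p2,t1), truck_at(t3,gate)}, require {truck_at(t1,hub)}
    → {in(p2,t1), truck_at(t1,hub), truck_at(t3,gate)}
  through step 1 (load(p2,t1,hub)): drop {in(p2,t1)}, keep {truck_at(t1,hub), truck_at(t3,gate)}, require {pkg_at(p2,hub), truck_at(t1,hub)}
    → {pkg_at(p2,hub), truck_at(t1,hub), truck_at(t3,gate)}

== RESULT ==
["pkg_at(p2,hub)", "truck_at(t1,hub)", "truck_at(t3,gate)"]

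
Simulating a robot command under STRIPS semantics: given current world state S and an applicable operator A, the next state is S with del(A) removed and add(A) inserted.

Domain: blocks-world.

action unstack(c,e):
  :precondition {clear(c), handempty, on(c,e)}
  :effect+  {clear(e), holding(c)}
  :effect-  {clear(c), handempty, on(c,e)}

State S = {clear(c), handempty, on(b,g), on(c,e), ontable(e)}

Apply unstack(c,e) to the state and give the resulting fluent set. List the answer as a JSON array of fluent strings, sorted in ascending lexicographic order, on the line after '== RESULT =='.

Progress:
  pre ⊆ S: {clear(c), handempty, on(c,e)} ⊆ S  — applicable
  S \ del = {on(b,g), ontable(e)}
  ∪ add   = {clear(e), holding(c), on(b,g), ontable(e)}

== RESULT ==
["clear(e)", "holding(c)", "on(b,g)", "ontable(e)"]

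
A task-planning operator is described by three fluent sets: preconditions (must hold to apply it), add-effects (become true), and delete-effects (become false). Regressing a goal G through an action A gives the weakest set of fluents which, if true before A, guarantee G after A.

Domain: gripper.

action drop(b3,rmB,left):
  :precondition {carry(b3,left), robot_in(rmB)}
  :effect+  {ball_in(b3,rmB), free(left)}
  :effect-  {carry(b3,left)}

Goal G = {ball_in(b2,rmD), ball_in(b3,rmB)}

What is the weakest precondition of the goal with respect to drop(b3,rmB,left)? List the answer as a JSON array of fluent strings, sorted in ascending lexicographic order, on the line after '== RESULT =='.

Regress:
  G ∩ del = {}  (empty — regression defined)
  G \ add = {ball_in(b2,rmD), ball_in(b3,rmB)} \ {ball_in(b3,rmB), free(left)} = {ball_in(b2,rmD)}
  ∪ pre   = {ball_in(b2,rmD)} ∪ {carry(b3,left), robot_in(rmB)}
          = {ball_in(b2,rmD), carry(b3,left), robot_in(rmB)}

== RESULT ==
["ball_in(b2,rmD)", "carry(b3,left)", "robot_in(rmB)"]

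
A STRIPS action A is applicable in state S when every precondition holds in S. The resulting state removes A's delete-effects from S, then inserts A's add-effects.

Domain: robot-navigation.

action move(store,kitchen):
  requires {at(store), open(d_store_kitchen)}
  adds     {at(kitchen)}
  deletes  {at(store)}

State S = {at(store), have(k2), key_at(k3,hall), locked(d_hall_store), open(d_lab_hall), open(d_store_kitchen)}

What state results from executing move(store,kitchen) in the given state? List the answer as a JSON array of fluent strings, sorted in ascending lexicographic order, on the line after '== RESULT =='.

Compute (S \ del) ∪ add:
  pre ⊆ S: {at(store), open(d_store_kitchen)} ⊆ S  — applicable
  S \ del = {have(k2), key_at(k3,hall), locked(d_hall_store), open(d_lab_hall), open(d_store_kitchen)}
  ∪ add   = {at(kitchen), have(k2), key_at(k3,hall), locked(d_hall_store), open(d_lab_hall), open(d_store_kitchen)}

== RESULT ==
["at(kitchen)", "have(k2)", "key_at(k3,hall)", "locked(d_hall_store)", "open(d_lab_hall)", "open(d_store_kitchen)"]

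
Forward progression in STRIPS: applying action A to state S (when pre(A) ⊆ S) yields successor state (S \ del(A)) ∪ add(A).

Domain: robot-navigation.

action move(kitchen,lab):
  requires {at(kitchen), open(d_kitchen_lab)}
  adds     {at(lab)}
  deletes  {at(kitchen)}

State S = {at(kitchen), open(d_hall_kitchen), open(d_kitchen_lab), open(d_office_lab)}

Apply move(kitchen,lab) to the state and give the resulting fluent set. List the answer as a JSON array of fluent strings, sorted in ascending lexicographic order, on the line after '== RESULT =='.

Compute (S \ del) ∪ add:
  pre ⊆ S: {at(kitchen), open(d_kitchen_lab)} ⊆ S  — applicable
  S \ del = {open(d_hall_kitchen), open(d_kitchen_lab), open(d_office_lab)}
  ∪ add   = {at(lab), open(d_hall_kitchen), open(d_kitchen_lab), open(d_office_lab)}

== RESULT ==
["at(lab)", "open(d_hall_kitchen)", "open(d_kitchen_lab)", "open(d_office_lab)"]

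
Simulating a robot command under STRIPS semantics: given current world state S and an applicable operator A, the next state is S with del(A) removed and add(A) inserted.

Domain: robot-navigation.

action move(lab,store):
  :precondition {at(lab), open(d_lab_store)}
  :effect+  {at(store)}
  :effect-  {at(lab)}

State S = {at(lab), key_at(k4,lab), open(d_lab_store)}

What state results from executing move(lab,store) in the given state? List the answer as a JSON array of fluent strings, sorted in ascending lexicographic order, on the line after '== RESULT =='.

Compute (S \ del) ∪ add:
  pre ⊆ S: {at(lab), open(d_lab_store)} ⊆ S  — applicable
  S \ del = {key_at(k4,lab), open(d_lab_store)}
  ∪ add   = {at(store), key_at(k4,lab), open(d_lab_store)}

== RESULT ==
["at(store)", "key_at(k4,lab)", "open(d_lab_store)"]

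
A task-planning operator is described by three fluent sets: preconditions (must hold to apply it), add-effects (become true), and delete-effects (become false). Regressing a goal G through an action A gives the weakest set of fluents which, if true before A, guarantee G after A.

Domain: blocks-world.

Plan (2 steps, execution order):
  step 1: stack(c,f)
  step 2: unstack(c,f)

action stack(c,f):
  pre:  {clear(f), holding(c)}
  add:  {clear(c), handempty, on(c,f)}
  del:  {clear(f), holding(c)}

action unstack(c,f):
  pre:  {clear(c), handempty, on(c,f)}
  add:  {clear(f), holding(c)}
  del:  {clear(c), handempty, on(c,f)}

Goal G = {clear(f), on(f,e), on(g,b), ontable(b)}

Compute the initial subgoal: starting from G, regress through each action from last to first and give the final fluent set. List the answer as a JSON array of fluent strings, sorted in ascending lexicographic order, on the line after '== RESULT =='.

Work backward from the goal:
  through step 2 (unstack(c,f)): drop {clear(f)}, keep {on(f,e), on(g,b), ontable(b)}, require {clear(c), handempty, on(c,f)}
    → {clear(c), handempty, on(c,f), on(f,e), on(g,b), ontable(b)}
  through step 1 (stack(c,f)): drop {clear(c), handempty, on(c,f)}, keep {on(f,e), on(g,b), ontable(b)}, require {clear(f), holding(c)}
    → {clear(f), holding(c), on(f,e), on(g,b), ontable(b)}

== RESULT ==
["clear(f)", "holding(c)", "on(f,e)", "on(g,b)", "ontable(b)"]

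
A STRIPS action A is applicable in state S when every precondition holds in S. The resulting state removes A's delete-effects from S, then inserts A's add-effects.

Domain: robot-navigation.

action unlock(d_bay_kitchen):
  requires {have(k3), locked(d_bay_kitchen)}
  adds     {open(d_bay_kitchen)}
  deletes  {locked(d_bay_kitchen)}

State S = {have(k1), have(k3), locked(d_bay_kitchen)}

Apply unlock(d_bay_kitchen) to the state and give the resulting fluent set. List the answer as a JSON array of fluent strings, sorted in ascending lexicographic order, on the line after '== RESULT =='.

Compute (S \ del) ∪ add:
  pre ⊆ S: {have(k3), locked(d_bay_kitchen)} ⊆ S  — applicable
  S \ del = {have(k1), have(k3)}
  ∪ add   = {have(k1), have(k3), open(d_bay_kitchen)}

== RESULT ==
["have(k1)", "have(k3)", "open(d_bay_kitchen)"]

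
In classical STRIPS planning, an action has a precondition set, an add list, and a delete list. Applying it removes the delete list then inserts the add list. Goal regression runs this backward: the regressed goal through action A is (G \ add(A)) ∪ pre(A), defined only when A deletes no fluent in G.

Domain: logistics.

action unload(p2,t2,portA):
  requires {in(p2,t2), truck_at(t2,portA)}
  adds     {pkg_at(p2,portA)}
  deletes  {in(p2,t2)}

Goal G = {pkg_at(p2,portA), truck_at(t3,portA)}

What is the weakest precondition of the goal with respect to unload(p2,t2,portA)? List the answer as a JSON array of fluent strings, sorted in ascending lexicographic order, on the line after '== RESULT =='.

Compute (G \ add) ∪ pre:
  G ∩ del = {}  (empty — regression defined)
  G \ add = {pkg_at(p2,portA), truck_at(t3,portA)} \ {pkg_at(p2,portA)} = {truck_at(t3,portA)}
  ∪ pre   = {truck_at(t3,portA)} ∪ {in(p2,t2), truck_at(t2,portA)}
          = {in(p2,t2), truck_at(t2,portA), truck_at(t3,portA)}

== RESULT ==
["in(p2,t2)", "truck_at(t2,portA)", "truck_at(t3,portA)"]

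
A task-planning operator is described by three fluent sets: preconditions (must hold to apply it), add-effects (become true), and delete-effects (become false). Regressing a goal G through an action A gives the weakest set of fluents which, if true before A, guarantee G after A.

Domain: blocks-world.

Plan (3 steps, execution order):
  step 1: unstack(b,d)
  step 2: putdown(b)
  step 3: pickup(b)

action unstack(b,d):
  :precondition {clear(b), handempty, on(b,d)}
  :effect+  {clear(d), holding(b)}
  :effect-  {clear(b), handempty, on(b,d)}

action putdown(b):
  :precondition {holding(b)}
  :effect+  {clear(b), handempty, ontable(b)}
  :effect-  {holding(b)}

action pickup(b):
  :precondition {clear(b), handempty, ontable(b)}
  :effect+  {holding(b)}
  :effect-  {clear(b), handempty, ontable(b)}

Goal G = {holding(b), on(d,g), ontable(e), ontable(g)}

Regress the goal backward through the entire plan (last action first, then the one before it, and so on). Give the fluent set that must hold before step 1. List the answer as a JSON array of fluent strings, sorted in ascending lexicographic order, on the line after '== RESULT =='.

Work backward from the goal:
  through step 3 (pickup(b)): drop {holding(b)}, keep {on(d,g), ontable(e), ontable(g)}, require {clear(b), handempty, ontable(b)}
    → {clear(b), handempty, on(d,g), ontable(b), ontable(e), ontable(g)}
  through step 2 (putdown(b)): drop {clear(b), handempty, ontable(b)}, keep {on(d,g), ontable(e), ontable(g)}, require {holding(b)}
    → {holding(b), on(d,g), ontable(e), ontable(g)}
  through step 1 (unstack(b,d)): drop {holding(b)}, keep {on(d,g), ontable(e), ontable(g)}, require {clear(b), handempty, on(b,d)}
    → {clear(b), handempty, on(b,d), on(d,g), ontable(e), ontable(g)}

== RESULT ==
["clear(b)", "handempty", "on(b,d)", "on(d,g)", "ontable(e)", "ontable(g)"]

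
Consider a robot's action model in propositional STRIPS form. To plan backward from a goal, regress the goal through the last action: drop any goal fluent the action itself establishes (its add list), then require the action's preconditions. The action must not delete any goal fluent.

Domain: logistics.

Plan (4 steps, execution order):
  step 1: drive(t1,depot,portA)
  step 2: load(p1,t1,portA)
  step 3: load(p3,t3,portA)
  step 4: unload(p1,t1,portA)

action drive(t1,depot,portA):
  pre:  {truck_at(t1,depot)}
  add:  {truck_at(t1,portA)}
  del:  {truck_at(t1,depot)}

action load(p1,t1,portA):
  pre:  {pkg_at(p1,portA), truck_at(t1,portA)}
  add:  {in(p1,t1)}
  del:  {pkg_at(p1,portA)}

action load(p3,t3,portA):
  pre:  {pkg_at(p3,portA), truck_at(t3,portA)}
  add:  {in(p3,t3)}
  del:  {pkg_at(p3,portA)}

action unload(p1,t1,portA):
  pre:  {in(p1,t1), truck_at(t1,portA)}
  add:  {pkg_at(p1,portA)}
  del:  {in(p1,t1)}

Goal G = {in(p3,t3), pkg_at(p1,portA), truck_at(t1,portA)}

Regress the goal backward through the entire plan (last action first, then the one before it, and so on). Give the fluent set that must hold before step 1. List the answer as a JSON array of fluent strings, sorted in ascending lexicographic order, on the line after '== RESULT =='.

Work backward from the goal:
  through step 4 (unload(p1,t1,portA)): drop {pkg_at(p1,portA)}, keep {in(p3,t3), truck_at(t1,portA)}, require {in(p1,t1), truck_at(t1,portA)}
    → {in(p1,t1), in(p3,t3), truck_at(t1,portA)}
  through step 3 (load(p3,t3,portA)): drop {in(p3,t3)}, keep {in(p1,t1), truck_at(t1,portA)}, require {pkg_at(p3,portA), truck_at(t3,portA)}
    → {in(p1,t1), pkg_at(p3,portA), truck_at(t1,portA), truck_at(t3,portA)}
  through step 2 (load(p1,t1,portA)): drop {in(p1,t1)}, keep {pkg_at(p3,portA), truck_at(t1,portA), truck_at(t3,portA)}, require {pkg_at(p1,portA), truck_at(t1,portA)}
    → {pkg_at(p1,portA), pkg_at(p3,portA), truck_at(t1,portA), truck_at(t3,portA)}
  through step 1 (drive(t1,depot,portA)): drop {truck_at(t1,portA)}, keep {pkg_at(p1,portA), pkg_at(p3,portA), truck_at(t3,portA)}, require {truck_at(t1,depot)}
    → {pkg_at(p1,portA), pkg_at(p3,portA), truck_at(t1,depot), truck_at(t3,portA)}

== RESULT ==
["pkg_at(p1,portA)", "pkg_at(p3,portA)", "truck_at(t1,depot)", "truck_at(t3,portA)"]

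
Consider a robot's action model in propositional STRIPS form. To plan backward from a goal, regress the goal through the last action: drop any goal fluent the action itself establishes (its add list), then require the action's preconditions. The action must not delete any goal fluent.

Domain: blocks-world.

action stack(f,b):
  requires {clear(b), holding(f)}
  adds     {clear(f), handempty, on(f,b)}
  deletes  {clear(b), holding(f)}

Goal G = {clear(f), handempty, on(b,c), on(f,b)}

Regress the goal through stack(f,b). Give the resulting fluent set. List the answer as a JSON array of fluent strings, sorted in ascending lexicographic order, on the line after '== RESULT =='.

Regress:
  G ∩ del = {}  (empty — regression defined)
  G \ add = {clear(f), handempty, on(b,c), on(f,b)} \ {clear(f), handempty, on(f,b)} = {on(b,c)}
  ∪ pre   = {on(b,c)} ∪ {clear(b), holding(f)}
          = {clear(b), holding(f), on(b,c)}

== RESULT ==
["clear(b)", "holding(f)", "on(b,c)"]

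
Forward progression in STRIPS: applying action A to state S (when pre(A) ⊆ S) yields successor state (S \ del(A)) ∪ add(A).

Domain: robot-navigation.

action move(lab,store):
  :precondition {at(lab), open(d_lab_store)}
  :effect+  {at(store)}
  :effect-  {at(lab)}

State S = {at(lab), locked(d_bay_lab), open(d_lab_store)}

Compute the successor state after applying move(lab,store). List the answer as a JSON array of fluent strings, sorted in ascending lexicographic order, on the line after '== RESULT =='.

Compute (S \ del) ∪ add:
  pre ⊆ S: {at(lab), open(d_lab_store)} ⊆ S  — applicable
  S \ del = {locked(d_bay_lab), open(d_lab_store)}
  ∪ add   = {at(store), locked(d_bay_lab), open(d_lab_store)}

== RESULT ==
["at(store)", "locked(d_bay_lab)", "open(d_lab_store)"]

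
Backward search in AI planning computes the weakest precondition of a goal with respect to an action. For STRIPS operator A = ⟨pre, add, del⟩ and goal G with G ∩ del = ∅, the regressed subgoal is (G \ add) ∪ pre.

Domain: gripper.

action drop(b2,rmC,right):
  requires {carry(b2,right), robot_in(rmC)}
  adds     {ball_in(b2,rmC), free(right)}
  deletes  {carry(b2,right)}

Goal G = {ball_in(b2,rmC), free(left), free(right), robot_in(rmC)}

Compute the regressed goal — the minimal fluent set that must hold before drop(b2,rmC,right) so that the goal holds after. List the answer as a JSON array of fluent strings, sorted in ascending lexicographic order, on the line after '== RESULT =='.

Compute (G \ add) ∪ pre:
  G ∩ del = {}  (empty — regression defined)
  G \ add = {ball_in(b2,rmC), free(left), free(right), robot_in(rmC)} \ {ball_in(b2,rmC), free(right)} = {free(left), robot_in(rmC)}
  ∪ pre   = {free(left), robot_in(rmC)} ∪ {carry(b2,right), robot_in(rmC)}
          = {carry(b2,right), free(left), robot_in(rmC)}

== RESULT ==
["carry(b2,right)", "free(left)", "robot_in(rmC)"]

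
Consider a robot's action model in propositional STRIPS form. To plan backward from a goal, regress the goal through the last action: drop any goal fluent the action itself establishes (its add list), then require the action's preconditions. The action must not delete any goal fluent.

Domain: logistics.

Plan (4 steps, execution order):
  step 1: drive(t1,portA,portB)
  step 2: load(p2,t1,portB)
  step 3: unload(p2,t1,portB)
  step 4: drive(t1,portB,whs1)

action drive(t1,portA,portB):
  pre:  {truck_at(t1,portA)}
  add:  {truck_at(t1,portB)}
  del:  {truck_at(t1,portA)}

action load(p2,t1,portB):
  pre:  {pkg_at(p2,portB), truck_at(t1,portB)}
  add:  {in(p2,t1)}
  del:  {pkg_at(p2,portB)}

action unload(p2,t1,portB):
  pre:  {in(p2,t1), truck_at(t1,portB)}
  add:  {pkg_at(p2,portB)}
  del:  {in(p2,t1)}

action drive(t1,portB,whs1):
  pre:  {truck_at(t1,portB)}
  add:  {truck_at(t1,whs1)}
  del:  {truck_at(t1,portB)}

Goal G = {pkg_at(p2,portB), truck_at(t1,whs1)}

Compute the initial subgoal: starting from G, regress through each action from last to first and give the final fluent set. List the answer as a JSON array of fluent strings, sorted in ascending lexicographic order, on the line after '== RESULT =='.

Work backward from the goal:
  through step 4 (drive(t1,portB,whs1)): drop {truck_at(t1,whs1)}, keep {pkg_at(p2,portB)}, require {truck_at(t1,portB)}
    → {pkg_at(p2,portB), truck_at(t1,portB)}
  through step 3 (unload(p2,t1,portB)): drop {pkg_at(p2,portB)}, keep {truck_at(t1,portB)}, require {in(p2,t1), truck_at(t1,portB)}
    → {in(p2,t1), truck_at(t1,portB)}
  through step 2 (load(p2,t1,portB)): drop {in(p2,t1)}, keep {truck_at(t1,portB)}, require {pkg_at(p2,portB), truck_at(t1,portB)}
    → {pkg_at(p2,portB), truck_at(t1,portB)}
  through step 1 (drive(t1,portA,portB)): drop {truck_at(t1,portB)}, keep {pkg_at(p2,portB)}, require {truck_at(t1,portA)}
    → {pkg_at(p2,portB), truck_at(t1,portA)}

== RESULT ==
["pkg_at(p2,portB)", "truck_at(t1,portA)"]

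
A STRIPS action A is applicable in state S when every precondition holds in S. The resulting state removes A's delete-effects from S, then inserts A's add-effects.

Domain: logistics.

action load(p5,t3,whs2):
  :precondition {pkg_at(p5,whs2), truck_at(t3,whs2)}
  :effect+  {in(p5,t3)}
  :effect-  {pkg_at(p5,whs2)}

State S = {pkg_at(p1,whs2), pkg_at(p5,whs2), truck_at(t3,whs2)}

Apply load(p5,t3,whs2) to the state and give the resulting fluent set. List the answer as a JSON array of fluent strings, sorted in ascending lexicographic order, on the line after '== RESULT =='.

Compute (S \ del) ∪ add:
  pre ⊆ S: {pkg_at(p5,whs2), truck_at(t3,whs2)} ⊆ S  — applicable
  S \ del = {pkg_at(p1,whs2), truck_at(t3,whs2)}
  ∪ add   = {in(p5,t3), pkg_at(p1,whs2), truck_at(t3,whs2)}

== RESULT ==
["in(p5,t3)", "pkg_at(p1,whs2)", "truck_at(t3,whs2)"]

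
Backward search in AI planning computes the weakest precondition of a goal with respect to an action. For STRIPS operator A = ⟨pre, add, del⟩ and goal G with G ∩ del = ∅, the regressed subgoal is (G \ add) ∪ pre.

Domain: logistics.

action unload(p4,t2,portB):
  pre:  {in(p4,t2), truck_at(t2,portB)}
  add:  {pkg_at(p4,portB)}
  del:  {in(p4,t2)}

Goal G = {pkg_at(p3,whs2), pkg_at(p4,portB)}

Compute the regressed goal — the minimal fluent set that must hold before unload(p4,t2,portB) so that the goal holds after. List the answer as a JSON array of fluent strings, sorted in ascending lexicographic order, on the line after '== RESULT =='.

Compute (G \ add) ∪ pre:
  G ∩ del = {}  (empty — regression defined)
  G \ add = {pkg_at(p3,whs2), pkg_at(p4,portB)} \ {pkg_at(p4,portB)} = {pkg_at(p3,whs2)}
  ∪ pre   = {pkg_at(p3,whs2)} ∪ {in(p4,t2), truck_at(t2,portB)}
          = {in(p4,t2), pkg_at(p3,whs2), truck_at(t2,portB)}

== RESULT ==
["in(p4,t2)", "pkg_at(p3,whs2)", "truck_at(t2,portB)"]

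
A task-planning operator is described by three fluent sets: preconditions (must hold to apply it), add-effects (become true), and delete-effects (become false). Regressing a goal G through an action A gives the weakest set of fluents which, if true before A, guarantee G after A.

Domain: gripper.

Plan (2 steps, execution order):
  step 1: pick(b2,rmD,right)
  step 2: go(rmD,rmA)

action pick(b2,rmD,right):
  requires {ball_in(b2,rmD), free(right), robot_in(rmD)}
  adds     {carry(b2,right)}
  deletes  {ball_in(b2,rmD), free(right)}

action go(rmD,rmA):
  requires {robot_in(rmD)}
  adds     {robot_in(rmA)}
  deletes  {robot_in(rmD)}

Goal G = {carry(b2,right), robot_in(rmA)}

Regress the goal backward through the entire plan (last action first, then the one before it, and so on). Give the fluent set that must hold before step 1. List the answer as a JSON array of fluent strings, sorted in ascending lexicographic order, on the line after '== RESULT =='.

Regress step by step:
  through step 2 (go(rmD,rmA)): drop {robot_in(rmA)}, keep {carry(b2,right)}, require {robot_in(rmD)}
    → {carry(b2,right), robot_in(rmD)}
  through step 1 (pick(b2,rmD,right)): drop {carry(b2,right)}, keep {robot_in(rmD)}, require {ball_in(b2,rmD), free(right), robot_in(rmD)}
    → {ball_in(b2,rmD), free(right), robot_in(rmD)}

== RESULT ==
["ball_in(b2,rmD)", "free(right)", "robot_in(rmD)"]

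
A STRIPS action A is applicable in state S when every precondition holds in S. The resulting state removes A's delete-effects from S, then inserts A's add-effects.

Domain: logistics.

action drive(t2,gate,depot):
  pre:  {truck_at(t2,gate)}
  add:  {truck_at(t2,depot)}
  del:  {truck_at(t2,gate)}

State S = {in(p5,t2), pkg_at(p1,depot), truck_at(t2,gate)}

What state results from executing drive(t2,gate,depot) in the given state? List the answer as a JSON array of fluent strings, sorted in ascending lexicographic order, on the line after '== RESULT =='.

Progress:
  pre ⊆ S: {truck_at(t2,gate)} ⊆ S  — applicable
  S \ del = {in(p5,t2), pkg_at(p1,depot)}
  ∪ add   = {in(p5,t2), pkg_at(p1,depot), truck_at(t2,depot)}

== RESULT ==
["in(p5,t2)", "pkg_at(p1,depot)", "truck_at(t2,depot)"]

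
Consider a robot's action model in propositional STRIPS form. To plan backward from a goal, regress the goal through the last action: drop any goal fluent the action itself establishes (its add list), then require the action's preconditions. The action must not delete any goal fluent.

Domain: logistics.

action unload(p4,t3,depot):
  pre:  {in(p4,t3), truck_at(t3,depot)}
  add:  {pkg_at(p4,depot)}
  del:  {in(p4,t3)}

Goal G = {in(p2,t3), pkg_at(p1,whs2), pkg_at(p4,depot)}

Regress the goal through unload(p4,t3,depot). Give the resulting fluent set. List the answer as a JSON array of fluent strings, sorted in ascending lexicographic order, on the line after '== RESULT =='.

Regress:
  G ∩ del = {}  (empty — regression defined)
  G \ add = {in(p2,t3), pkg_at(p1,whs2), pkg_at(p4,depot)} \ {pkg_at(p4,depot)} = {in(p2,t3), pkg_at(p1,whs2)}
  ∪ pre   = {in(p2,t3), pkg_at(p1,whs2)} ∪ {in(p4,t3), truck_at(t3,depot)}
          = {in(p2,t3), in(p4,t3), pkg_at(p1,whs2), truck_at(t3,depot)}

== RESULT ==
["in(p2,t3)", "in(p4,t3)", "pkg_at(p1,whs2)", "truck_at(t3,depot)"]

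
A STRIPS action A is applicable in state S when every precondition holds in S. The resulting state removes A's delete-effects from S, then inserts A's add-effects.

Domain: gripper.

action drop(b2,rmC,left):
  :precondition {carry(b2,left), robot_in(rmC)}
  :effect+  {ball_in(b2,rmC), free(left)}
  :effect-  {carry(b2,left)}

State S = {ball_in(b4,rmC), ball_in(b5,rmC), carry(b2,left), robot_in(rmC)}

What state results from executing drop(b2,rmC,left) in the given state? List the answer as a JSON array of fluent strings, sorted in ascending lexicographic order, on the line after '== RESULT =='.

Progress:
  pre ⊆ S: {carry(b2,left), robot_in(rmC)} ⊆ S  — applicable
  S \ del = {ball_in(b4,rmC), ball_in(b5,rmC), robot_in(rmC)}
  ∪ add   = {ball_in(b2,rmC), ball_in(b4,rmC), ball_in(b5,rmC), free(left), robot_in(rmC)}

== RESULT ==
["ball_in(b2,rmC)", "ball_in(b4,rmC)", "ball_in(b5,rmC)", "free(left)", "robot_in(rmC)"]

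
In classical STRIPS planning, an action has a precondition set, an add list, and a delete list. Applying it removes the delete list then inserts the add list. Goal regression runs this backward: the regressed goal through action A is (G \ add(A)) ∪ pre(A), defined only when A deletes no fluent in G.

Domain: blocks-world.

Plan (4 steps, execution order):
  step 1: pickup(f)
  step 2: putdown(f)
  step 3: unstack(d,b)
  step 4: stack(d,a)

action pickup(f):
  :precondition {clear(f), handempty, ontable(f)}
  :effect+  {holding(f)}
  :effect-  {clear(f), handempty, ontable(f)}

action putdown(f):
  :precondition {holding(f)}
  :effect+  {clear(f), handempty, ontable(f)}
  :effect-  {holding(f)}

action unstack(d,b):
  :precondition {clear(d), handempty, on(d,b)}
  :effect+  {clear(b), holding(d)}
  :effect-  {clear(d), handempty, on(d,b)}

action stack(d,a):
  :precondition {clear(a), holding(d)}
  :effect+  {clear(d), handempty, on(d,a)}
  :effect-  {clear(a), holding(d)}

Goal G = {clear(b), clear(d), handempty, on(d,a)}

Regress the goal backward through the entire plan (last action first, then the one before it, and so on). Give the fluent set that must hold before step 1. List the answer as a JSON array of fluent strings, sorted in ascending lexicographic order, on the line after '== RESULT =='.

Work backward from the goal:
  through step 4 (stack(d,a)): drop {clear(d), handempty, on(d,a)}, keep {clear(b)}, require {clear(a), holding(d)}
    → {clear(a), clear(b), holding(d)}
  through step 3 (unstack(d,b)): drop {clear(b), holding(d)}, keep {clear(a)}, require {clear(d), handempty, on(d,b)}
    → {clear(a), clear(d), handempty, on(d,b)}
  through step 2 (putdown(f)): drop {handempty}, keep {clear(a), clear(d), on(d,b)}, require {holding(f)}
    → {clear(a), clear(d), holding(f), on(d,b)}
  through step 1 (pickup(f)): drop {holding(f)}, keep {clear(a), clear(d), on(d,b)}, require {clear(f), handempty, ontable(f)}
    → {clear(a), clear(d), clear(f), handempty, on(d,b), ontable(f)}

== RESULT ==
["clear(a)", "clear(d)", "clear(f)", "handempty", "on(d,b)", "ontable(f)"]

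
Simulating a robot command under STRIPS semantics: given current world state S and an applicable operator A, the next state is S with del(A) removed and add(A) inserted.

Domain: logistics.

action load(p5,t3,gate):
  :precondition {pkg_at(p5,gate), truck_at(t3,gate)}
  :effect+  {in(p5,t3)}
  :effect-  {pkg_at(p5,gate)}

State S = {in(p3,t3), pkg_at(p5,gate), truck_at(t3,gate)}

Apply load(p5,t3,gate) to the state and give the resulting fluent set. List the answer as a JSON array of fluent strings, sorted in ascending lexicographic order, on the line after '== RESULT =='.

Compute (S \ del) ∪ add:
  pre ⊆ S: {pkg_at(p5,gate), truck_at(t3,gate)} ⊆ S  — applicable
  S \ del = {in(p3,t3), truck_at(t3,gate)}
  ∪ add   = {in(p3,t3), in(p5,t3), truck_at(t3,gate)}

== RESULT ==
["in(p3,t3)", "in(p5,t3)", "truck_at(t3,gate)"]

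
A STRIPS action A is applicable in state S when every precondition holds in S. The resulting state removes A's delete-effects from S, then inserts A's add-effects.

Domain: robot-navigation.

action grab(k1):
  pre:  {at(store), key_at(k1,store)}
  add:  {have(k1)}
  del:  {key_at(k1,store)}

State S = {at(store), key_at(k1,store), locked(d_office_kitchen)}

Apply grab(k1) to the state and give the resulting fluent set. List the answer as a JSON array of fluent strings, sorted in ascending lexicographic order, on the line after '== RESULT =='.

Compute (S \ del) ∪ add:
  pre ⊆ S: {at(store), key_at(k1,store)} ⊆ S  — applicable
  S \ del = {at(store), locked(d_office_kitchen)}
  ∪ add   = {at(store), have(k1), locked(d_office_kitchen)}

== RESULT ==
["at(store)", "have(k1)", "locked(d_office_kitchen)"]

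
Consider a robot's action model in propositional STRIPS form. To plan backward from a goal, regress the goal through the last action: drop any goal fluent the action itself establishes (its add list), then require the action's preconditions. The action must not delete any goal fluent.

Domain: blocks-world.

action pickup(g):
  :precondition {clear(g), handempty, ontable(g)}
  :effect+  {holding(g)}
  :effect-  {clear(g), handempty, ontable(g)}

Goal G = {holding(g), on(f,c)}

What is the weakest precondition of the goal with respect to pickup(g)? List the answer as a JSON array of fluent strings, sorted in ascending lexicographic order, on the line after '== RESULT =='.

Regress:
  G ∩ del = {}  (empty — regression defined)
  G \ add = {holding(g), on(f,c)} \ {holding(g)} = {on(f,c)}
  ∪ pre   = {on(f,c)} ∪ {clear(g), handempty, ontable(g)}
          = {clear(g), handempty, on(f,c), ontable(g)}

== RESULT ==
["clear(g)", "handempty", "on(f,c)", "ontable(g)"]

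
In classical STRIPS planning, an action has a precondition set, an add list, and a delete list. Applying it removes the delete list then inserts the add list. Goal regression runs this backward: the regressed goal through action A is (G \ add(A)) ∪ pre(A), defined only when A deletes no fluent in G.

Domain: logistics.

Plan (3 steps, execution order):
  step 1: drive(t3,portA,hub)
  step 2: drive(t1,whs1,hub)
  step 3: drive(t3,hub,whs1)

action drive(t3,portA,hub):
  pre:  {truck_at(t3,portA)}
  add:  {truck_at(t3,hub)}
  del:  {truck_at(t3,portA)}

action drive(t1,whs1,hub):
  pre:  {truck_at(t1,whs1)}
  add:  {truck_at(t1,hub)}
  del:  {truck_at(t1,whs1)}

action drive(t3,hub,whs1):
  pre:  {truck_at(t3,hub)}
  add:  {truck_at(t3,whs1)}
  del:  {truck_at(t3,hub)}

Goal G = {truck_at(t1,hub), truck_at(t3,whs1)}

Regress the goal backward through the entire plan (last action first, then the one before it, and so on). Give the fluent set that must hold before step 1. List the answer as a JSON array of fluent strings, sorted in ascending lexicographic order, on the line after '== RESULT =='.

Regress step by step:
  through step 3 (drive(t3,hub,whs1)): drop {truck_at(t3,whs1)}, keep {truck_at(t1,hub)}, require {truck_at(t3,hub)}
    → {truck_at(t1,hub), truck_at(t3,hub)}
  through step 2 (drive(t1,whs1,hub)): drop {truck_at(t1,hub)}, keep {truck_at(t3,hub)}, require {truck_at(t1,whs1)}
    → {truck_at(t1,whs1), truck_at(t3,hub)}
  through step 1 (drive(t3,portA,hub)): drop {truck_at(t3,hub)}, keep {truck_at(t1,whs1)}, require {truck_at(t3,portA)}
    → {truck_at(t1,whs1), truck_at(t3,portA)}

== RESULT ==
["truck_at(t1,whs1)", "truck_at(t3,portA)"]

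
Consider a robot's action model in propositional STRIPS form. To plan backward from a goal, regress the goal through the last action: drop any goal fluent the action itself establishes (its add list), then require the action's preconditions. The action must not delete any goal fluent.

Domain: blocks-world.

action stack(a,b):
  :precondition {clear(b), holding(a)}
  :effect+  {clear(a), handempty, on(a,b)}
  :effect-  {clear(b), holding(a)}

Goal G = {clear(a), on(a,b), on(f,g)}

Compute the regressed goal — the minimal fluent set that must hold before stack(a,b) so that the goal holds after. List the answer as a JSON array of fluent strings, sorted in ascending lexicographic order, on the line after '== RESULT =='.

Compute (G \ add) ∪ pre:
  G ∩ del = {}  (empty — regression defined)
  G \ add = {clear(a), on(a,b), on(f,g)} \ {clear(a), handempty, on(a,b)} = {on(f,g)}
  ∪ pre   = {on(f,g)} ∪ {clear(b), holding(a)}
          = {clear(b), holding(a), on(f,g)}

== RESULT ==
["clear(b)", "holding(a)", "on(f,g)"]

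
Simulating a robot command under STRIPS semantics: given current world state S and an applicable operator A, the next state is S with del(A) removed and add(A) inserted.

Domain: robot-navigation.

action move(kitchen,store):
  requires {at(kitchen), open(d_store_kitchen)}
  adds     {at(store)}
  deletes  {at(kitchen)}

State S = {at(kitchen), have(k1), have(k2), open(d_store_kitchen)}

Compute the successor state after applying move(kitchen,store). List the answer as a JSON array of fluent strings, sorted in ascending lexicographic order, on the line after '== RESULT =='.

Progress:
  pre ⊆ S: {at(kitchen), open(d_store_kitchen)} ⊆ S  — applicable
  S \ del = {have(k1), have(k2), open(d_store_kitchen)}
  ∪ add   = {at(store), have(k1), have(k2), open(d_store_kitchen)}

== RESULT ==
["at(store)", "have(k1)", "have(k2)", "open(d_store_kitchen)"]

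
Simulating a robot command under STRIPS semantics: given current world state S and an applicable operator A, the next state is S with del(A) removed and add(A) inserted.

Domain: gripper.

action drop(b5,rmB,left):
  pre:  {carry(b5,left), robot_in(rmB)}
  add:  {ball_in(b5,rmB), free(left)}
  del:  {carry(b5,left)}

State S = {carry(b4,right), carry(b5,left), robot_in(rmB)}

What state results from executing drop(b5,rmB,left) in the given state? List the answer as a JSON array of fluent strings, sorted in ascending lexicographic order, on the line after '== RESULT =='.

Progress:
  pre ⊆ S: {carry(b5,left), robot_in(rmB)} ⊆ S  — applicable
  S \ del = {carry(b4,right), robot_in(rmB)}
  ∪ add   = {ball_in(b5,rmB), carry(b4,right), free(left), robot_in(rmB)}

== RESULT ==
["ball_in(b5,rmB)", "carry(b4,right)", "free(left)", "robot_in(rmB)"]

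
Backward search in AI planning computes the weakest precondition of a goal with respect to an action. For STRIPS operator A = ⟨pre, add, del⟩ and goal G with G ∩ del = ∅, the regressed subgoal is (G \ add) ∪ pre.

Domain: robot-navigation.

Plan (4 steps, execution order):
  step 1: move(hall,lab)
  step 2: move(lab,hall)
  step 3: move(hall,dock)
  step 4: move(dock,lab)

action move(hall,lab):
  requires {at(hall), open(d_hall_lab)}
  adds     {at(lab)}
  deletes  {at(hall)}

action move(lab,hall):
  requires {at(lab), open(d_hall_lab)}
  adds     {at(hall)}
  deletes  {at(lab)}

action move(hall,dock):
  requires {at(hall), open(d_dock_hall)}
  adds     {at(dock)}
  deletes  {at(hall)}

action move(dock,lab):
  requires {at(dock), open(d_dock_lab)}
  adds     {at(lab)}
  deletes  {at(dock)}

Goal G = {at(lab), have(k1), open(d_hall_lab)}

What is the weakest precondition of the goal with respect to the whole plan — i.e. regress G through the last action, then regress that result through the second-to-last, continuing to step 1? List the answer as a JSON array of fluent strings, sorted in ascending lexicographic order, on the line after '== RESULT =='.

Regress step by step:
  through step 4 (move(dock,lab)): drop {at(lab)}, keep {have(k1), open(d_hall_lab)}, require {at(dock), open(d_dock_lab)}
    → {at(dock), have(k1), open(d_dock_lab), open(d_hall_lab)}
  through step 3 (move(hall,dock)): drop {at(dock)}, keep {have(k1), open(d_dock_lab), open(d_hall_lab)}, require {at(hall), open(d_dock_hall)}
    → {at(hall), have(k1), open(d_dock_hall), open(d_dock_lab), open(d_hall_lab)}
  through step 2 (move(lab,hall)): drop {at(hall)}, keep {have(k1), open(d_dock_hall), open(d_dock_lab), open(d_hall_lab)}, require {at(lab), open(d_hall_lab)}
    → {at(lab), have(k1), open(d_dock_hall), open(d_dock_lab), open(d_hall_lab)}
  through step 1 (move(hall,lab)): drop {at(lab)}, keep {have(k1), open(d_dock_hall), open(d_dock_lab), open(d_hall_lab)}, require {at(hall), open(d_hall_lab)}
    → {at(hall), have(k1), open(d_dock_hall), open(d_dock_lab), open(d_hall_lab)}

== RESULT ==
["at(hall)", "have(k1)", "open(d_dock_hall)", "open(d_dock_lab)", "open(d_hall_lab)"]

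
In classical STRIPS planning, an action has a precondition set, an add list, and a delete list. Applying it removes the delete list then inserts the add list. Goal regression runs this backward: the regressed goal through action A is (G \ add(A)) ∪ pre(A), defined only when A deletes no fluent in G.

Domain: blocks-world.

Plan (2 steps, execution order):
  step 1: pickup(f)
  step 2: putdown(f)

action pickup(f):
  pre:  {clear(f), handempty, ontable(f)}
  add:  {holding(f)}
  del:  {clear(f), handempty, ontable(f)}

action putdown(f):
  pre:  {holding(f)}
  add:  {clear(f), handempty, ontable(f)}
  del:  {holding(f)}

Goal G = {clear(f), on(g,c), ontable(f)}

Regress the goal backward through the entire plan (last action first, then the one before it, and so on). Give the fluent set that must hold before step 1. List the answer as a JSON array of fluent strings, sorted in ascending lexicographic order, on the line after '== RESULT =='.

Regress step by step:
  through step 2 (putdown(f)): drop {clear(f), ontable(f)}, keep {on(g,c)}, require {holding(f)}
    → {holding(f), on(g,c)}
  through step 1 (pickup(f)): drop {holding(f)}, keep {on(g,c)}, require {clear(f), handempty, ontable(f)}
    → {clear(f), handempty, on(g,c), ontable(f)}

== RESULT ==
["clear(f)", "handempty", "on(g,c)", "ontable(f)"]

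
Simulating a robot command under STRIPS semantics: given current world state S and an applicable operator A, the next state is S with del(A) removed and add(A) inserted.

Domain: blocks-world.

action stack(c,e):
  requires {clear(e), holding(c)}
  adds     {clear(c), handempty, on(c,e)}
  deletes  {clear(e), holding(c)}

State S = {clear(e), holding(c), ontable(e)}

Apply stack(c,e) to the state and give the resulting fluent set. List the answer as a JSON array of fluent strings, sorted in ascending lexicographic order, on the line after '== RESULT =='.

Compute (S \ del) ∪ add:
  pre ⊆ S: {clear(e), holding(c)} ⊆ S  — applicable
  S \ del = {ontable(e)}
  ∪ add   = {clear(c), handempty, on(c,e), ontable(e)}

== RESULT ==
["clear(c)", "handempty", "on(c,e)", "ontable(e)"]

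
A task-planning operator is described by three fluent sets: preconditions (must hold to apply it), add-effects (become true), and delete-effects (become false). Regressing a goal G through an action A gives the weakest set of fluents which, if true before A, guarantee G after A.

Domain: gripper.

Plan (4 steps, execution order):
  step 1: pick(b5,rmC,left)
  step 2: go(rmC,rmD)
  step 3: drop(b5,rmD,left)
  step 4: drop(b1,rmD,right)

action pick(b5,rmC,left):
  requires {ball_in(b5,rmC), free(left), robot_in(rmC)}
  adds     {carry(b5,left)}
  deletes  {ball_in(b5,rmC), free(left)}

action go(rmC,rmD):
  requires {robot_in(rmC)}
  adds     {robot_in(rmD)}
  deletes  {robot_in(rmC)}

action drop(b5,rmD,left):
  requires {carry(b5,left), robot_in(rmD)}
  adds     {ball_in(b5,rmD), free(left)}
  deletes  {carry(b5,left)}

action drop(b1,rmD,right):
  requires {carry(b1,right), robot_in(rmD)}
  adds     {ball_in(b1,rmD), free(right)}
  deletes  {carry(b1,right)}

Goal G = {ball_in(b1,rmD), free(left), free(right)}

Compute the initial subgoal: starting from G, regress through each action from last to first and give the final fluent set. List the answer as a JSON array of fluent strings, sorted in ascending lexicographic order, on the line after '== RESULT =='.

Work backward from the goal:
  through step 4 (drop(b1,rmD,right)): drop {ball_in(b1,rmD), free(right)}, keep {free(left)}, require {carry(b1,right), robot_in(rmD)}
    → {carry(b1,right), free(left), robot_in(rmD)}
  through step 3 (drop(b5,rmD,left)): drop {free(left)}, keep {carry(b1,right), robot_in(rmD)}, require {carry(b5,left), robot_in(rmD)}
    → {carry(b1,right), carry(b5,left), robot_in(rmD)}
  through step 2 (go(rmC,rmD)): drop {robot_in(rmD)}, keep {carry(b1,right), carry(b5,left)}, require {robot_in(rmC)}
    → {carry(b1,right), carry(b5,left), robot_in(rmC)}
  through step 1 (pick(b5,rmC,left)): drop {carry(b5,left)}, keep {carry(b1,right), robot_in(rmC)}, require {ball_in(b5,rmC), free(left), robot_in(rmC)}
    → {ball_in(b5,rmC), carry(b1,right), free(left), robot_in(rmC)}

== RESULT ==
["ball_in(b5,rmC)", "carry(b1,right)", "free(left)", "robot_in(rmC)"]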